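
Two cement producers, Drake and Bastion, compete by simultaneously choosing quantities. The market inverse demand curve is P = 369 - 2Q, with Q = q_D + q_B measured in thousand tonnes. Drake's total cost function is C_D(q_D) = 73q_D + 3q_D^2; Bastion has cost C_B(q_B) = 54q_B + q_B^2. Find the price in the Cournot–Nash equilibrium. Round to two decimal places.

Drake's profit: π_D = (369 - 2Q)q_D - (73q_D + 3q_D²). Setting ∂π_D/∂q_D = 0: 296 - 10q_D - 2(q_B) = 0.
Bastion's first-order condition: 315 - 6q_B - 2(q_D) = 0.
Best responses: q_D = (296 - 2q_B)/10, q_B = (315 - 2q_D)/6.
Substituting one into the other gives q_D = 573/28 and q_B = 1279/28.
Total output Q = 463/7, so price P = 369 - 2·(463/7) = 1657/7.

236.71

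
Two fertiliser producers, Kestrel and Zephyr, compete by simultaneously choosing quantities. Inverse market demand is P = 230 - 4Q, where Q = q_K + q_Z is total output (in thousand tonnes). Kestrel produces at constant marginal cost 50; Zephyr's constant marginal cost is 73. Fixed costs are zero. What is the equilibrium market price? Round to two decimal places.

117.67

Kestrel's profit: π_K = (230 - 4Q)q_K - (50q_K). Setting ∂π_K/∂q_K = 0: 180 - 8q_K - 4(q_Z) = 0.
Zephyr's profit: π_Z = (230 - 4Q)q_Z - (73q_Z). Setting ∂π_Z/∂q_Z = 0: 157 - 8q_Z - 4(q_K) = 0.
Rearranging gives the reaction functions q_K = (180 - 4q_Z)/8 and q_Z = (157 - 4q_K)/8.
Solving the pair: q_K = 203/12, q_Z = 67/6.
Total output Q = 337/12, so price P = 230 - 4·(337/12) = 353/3.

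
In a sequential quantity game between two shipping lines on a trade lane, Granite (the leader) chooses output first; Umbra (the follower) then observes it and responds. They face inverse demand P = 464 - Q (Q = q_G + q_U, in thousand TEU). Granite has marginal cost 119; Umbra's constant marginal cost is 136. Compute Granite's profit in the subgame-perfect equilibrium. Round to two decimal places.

Solve by backward induction. Given q_G, the follower Umbra maximises π_U = (464 - q_G - q_U)q_U - 136q_U.
Follower FOC: 328 - q_G - 2q_U = 0, so q_U(q_G) = (328 - q_G)/2.
The leader anticipates this reaction. Substituting into P = 464 - Q gives P = 300 - (1/2)q_G, so π_G = (300 - (1/2)q_G)q_G - 119q_G.
Leader FOC: 181 - q_G = 0, so q_G = 181.
Then q_U = (328 - 181)/2 = 147/2.
Price P = 464 - 509/2 = 419/2.
Granite's profit: (419/2 - 119)·181 = 16380.5000.

16380.50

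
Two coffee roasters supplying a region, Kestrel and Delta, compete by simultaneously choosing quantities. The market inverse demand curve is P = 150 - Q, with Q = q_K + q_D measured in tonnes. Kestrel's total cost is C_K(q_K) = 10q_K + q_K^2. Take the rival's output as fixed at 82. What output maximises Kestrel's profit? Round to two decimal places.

With the rival's output fixed at 82, Kestrel's profit is π_K = (150 - 82 - q_K)q_K - (10q_K + q_K²) = (68 - q_K)q_K - (10q_K + q_K²).
∂π_K/∂q_K = 58 - 4q_K = 0, so q_K = 29/2.

14.50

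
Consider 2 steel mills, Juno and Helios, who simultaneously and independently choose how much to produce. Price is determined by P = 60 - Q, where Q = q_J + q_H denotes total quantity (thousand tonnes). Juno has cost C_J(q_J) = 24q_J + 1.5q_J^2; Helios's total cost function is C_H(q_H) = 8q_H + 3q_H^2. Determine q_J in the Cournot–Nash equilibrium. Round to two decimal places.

6.05

Juno's profit: π_J = (60 - Q)q_J - (24q_J + (3/2)q_J²). Setting ∂π_J/∂q_J = 0: 36 - 5q_J - (q_H) = 0.
Helios's profit: π_H = (60 - Q)q_H - (8q_H + 3q_H²). Setting ∂π_H/∂q_H = 0: 52 - 8q_H - (q_J) = 0.
So q_J = (36 - q_H)/5 and q_H = (52 - q_J)/8.
Substituting one into the other gives q_J = 236/39 and q_H = 224/39.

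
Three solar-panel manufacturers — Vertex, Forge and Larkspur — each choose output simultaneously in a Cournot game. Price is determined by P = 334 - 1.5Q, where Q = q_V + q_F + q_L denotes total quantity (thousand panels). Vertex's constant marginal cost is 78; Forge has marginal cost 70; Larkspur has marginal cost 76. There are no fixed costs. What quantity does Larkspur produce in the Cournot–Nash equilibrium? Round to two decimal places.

Vertex's profit: π_V = (334 - 1.5Q)q_V - (78q_V). Setting ∂π_V/∂q_V = 0: 256 - 3q_V - (3/2)(q_F + q_L) = 0.
Forge's profit: π_F = (334 - 1.5Q)q_F - (70q_F). Setting ∂π_F/∂q_F = 0: 264 - 3q_F - (3/2)(q_V + q_L) = 0.
Larkspur's profit: π_L = (334 - 1.5Q)q_L - (76q_L). Setting ∂π_L/∂q_L = 0: 258 - 3q_L - (3/2)(q_V + q_F) = 0.
Adding the 3 conditions: 778 − 3Q − 3Q = 0, i.e. Q = 389/3.
Back-substituting: q_V = (256 − 389/2)/(3/2) = 41, q_F = (264 − 389/2)/(3/2) = 139/3, q_L = (258 − 389/2)/(3/2) = 127/3.

42.33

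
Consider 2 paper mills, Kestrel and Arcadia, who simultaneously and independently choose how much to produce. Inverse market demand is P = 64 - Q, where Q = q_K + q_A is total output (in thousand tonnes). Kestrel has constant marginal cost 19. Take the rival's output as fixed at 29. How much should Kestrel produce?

With the rival's output fixed at 29, Kestrel's profit is π_K = (64 - 29 - q_K)q_K - (19q_K) = (35 - q_K)q_K - (19q_K).
∂π_K/∂q_K = 16 - 2q_K = 0, so q_K = 8.

8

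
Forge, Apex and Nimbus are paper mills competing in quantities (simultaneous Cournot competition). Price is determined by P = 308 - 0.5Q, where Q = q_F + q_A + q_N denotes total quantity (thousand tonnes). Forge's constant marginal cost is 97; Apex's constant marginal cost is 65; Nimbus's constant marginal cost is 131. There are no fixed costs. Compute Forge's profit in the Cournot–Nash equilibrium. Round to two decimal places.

5671.13

Forge's profit: π_F = (308 - 0.5Q)q_F - (97q_F). Setting ∂π_F/∂q_F = 0: 211 - q_F - (1/2)(q_A + q_N) = 0.
Apex's first-order condition: 243 - q_A - (1/2)(q_F + q_N) = 0.
Nimbus's profit: π_N = (308 - 0.5Q)q_N - (131q_N). Setting ∂π_N/∂q_N = 0: 177 - q_N - (1/2)(q_F + q_A) = 0.
Adding the 3 conditions: 631 − Q − Q = 0, i.e. Q = 631/2.
Back-substituting: q_F = (211 − 631/4)/(1/2) = 213/2, q_A = (243 − 631/4)/(1/2) = 341/2, q_N = (177 − 631/4)/(1/2) = 77/2.
Price P = 308 - (1/2)·(631/2) = 601/4.
Forge's profit: (601/4 - 97)·(213/2) = 5671.1250.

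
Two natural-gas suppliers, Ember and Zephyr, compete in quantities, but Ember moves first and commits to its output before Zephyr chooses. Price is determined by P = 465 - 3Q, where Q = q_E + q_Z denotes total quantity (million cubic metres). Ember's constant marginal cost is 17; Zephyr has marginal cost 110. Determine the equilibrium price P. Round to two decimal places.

Solve by backward induction. Given q_E, the follower Zephyr maximises π_Z = (465 - 3q_E - 3q_Z)q_Z - 110q_Z.
Follower FOC: 355 - 3q_E - 6q_Z = 0, so q_Z(q_E) = (355 - 3q_E)/6.
Ember substitutes q_Z(q_E) into its own profit: π_E = q_E(465 - 3q_E - (355 - 3q_E)/2) - 17q_E = (575/2 - (3/2)q_E)q_E - 17q_E.
Leader FOC: 541/2 - 3q_E = 0, so q_E = 541/6.
Then q_Z = (355 - 3·(541/6))/6 = 169/12.
Total output Q = 417/4, so price P = 465 - 3·(417/4) = 609/4.

152.25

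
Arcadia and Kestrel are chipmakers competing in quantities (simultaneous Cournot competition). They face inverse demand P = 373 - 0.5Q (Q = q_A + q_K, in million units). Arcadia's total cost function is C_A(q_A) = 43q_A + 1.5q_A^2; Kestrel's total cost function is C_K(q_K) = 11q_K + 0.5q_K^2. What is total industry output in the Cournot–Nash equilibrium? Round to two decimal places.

227.35

Arcadia's profit: π_A = (373 - 0.5Q)q_A - (43q_A + (3/2)q_A²). Setting ∂π_A/∂q_A = 0: 330 - 4q_A - (1/2)(q_K) = 0.
Kestrel's first-order condition: 362 - 2q_K - (1/2)(q_A) = 0.
So q_A = (330 - (1/2)q_K)/4 and q_K = (362 - (1/2)q_A)/2.
Substituting one into the other gives q_A = 1916/31 and q_K = 165.5484.
Total output Q = 1916/31 + 165.5484 = 227.3548.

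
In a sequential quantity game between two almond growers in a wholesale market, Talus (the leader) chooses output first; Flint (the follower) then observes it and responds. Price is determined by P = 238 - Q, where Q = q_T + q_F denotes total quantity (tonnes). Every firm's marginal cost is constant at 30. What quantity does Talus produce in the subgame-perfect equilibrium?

Solve by backward induction. Given q_T, the follower Flint maximises π_F = (238 - q_T - q_F)q_F - 30q_F.
∂π_F/∂q_F = 208 - q_T - 2q_F = 0 gives the reaction function q_F = (208 - q_T)/2.
Talus substitutes q_F(q_T) into its own profit: π_T = q_T(238 - q_T - (208 - q_T)/2) - 30q_T = (134 - (1/2)q_T)q_T - 30q_T.
Leader FOC: 104 - q_T = 0, so q_T = 104.
Then q_F = (208 - 104)/2 = 52.

104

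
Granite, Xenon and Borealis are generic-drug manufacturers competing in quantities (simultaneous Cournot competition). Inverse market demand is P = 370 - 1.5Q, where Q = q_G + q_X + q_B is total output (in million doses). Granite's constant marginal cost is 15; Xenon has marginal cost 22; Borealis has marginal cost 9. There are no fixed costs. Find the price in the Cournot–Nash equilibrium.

104

Granite's profit: π_G = (370 - 1.5Q)q_G - (15q_G). Setting ∂π_G/∂q_G = 0: 355 - 3q_G - (3/2)(q_X + q_B) = 0.
Xenon's profit: π_X = (370 - 1.5Q)q_X - (22q_X). Setting ∂π_X/∂q_X = 0: 348 - 3q_X - (3/2)(q_G + q_B) = 0.
Borealis's first-order condition: 361 - 3q_B - (3/2)(q_G + q_X) = 0.
Summing all 3 equations gives 1064 − 6Q = 0, hence Q = 532/3.
Back-substituting: q_G = (355 − 266)/(3/2) = 178/3, q_X = (348 − 266)/(3/2) = 164/3, q_B = (361 − 266)/(3/2) = 190/3.
Total output Q = 532/3, so price P = 370 - (3/2)·(532/3) = 104.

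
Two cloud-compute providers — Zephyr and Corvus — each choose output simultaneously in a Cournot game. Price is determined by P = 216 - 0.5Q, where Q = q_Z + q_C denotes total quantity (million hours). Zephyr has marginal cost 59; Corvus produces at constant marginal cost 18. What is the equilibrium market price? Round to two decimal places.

97.67

Zephyr's profit: π_Z = (216 - 0.5Q)q_Z - (59q_Z). Setting ∂π_Z/∂q_Z = 0: 157 - q_Z - (1/2)(q_C) = 0.
Corvus's profit: π_C = (216 - 0.5Q)q_C - (18q_C). Setting ∂π_C/∂q_C = 0: 198 - q_C - (1/2)(q_Z) = 0.
Best responses: q_Z = (157 - (1/2)q_C), q_C = (198 - (1/2)q_Z).
Solving the pair: q_Z = 232/3, q_C = 478/3.
Total output Q = 710/3, so price P = 216 - (1/2)·(710/3) = 293/3.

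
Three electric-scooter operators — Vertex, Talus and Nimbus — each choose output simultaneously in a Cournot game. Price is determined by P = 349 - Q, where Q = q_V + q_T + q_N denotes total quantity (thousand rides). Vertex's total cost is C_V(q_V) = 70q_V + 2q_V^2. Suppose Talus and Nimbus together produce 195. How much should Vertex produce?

14

With rivals' combined output fixed at 195, Vertex's profit is π_V = (349 - 195 - q_V)q_V - (70q_V + 2q_V²) = (154 - q_V)q_V - (70q_V + 2q_V²).
∂π_V/∂q_V = 84 - 6q_V = 0, so q_V = 14.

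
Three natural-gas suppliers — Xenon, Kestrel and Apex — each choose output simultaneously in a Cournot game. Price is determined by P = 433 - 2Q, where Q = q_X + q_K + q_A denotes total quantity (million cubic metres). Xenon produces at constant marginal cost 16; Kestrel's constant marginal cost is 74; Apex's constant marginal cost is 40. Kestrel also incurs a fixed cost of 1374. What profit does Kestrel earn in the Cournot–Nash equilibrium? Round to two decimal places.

Xenon's profit: π_X = (433 - 2Q)q_X - (16q_X). Setting ∂π_X/∂q_X = 0: 417 - 4q_X - 2(q_K + q_A) = 0.
Kestrel's first-order condition: 359 - 4q_K - 2(q_X + q_A) = 0.
Apex's profit: π_A = (433 - 2Q)q_A - (40q_A). Setting ∂π_A/∂q_A = 0: 393 - 4q_A - 2(q_X + q_K) = 0.
Adding the 3 first-order conditions: 1169 − 8Q = 0, so Q = 1169/8.
Back-substituting: q_X = (417 − 1169/4)/2 = 499/8, q_K = (359 − 1169/4)/2 = 267/8, q_A = (393 − 1169/4)/2 = 403/8.
Price P = 433 - 2·(1169/8) = 563/4.
Kestrel's profit: (563/4 - 74)·(267/8) - 1374 = 853.7813.

853.78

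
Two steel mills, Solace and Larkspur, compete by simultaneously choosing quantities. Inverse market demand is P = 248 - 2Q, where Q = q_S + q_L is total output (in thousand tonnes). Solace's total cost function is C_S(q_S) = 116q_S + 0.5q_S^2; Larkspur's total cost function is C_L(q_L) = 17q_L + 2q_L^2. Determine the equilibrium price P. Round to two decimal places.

165.50

Solace's profit: π_S = (248 - 2Q)q_S - (116q_S + (1/2)q_S²). Setting ∂π_S/∂q_S = 0: 132 - 5q_S - 2(q_L) = 0.
Larkspur's first-order condition: 231 - 8q_L - 2(q_S) = 0.
Rearranging gives the reaction functions q_S = (132 - 2q_L)/5 and q_L = (231 - 2q_S)/8.
Solving the pair: q_S = 33/2, q_L = 99/4.
Total output Q = 165/4, so price P = 248 - 2·(165/4) = 331/2.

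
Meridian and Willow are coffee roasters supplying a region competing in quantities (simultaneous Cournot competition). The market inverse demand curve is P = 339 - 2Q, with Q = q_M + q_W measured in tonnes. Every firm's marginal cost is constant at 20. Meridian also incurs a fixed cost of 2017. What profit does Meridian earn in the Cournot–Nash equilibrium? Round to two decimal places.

3636.39

A representative firm's profit is π_i = q_i(339 - 2Q) - 20q_i.
Setting ∂π_i/∂q_i = 0 with rivals' quantities fixed: 319 - 4q_i - 2q_j = 0.
With identical firms every q_j equals q_i, so q_j = q_i and 319 = 6q_i, giving q_i = 319/6.
Price P = 339 - 2·(319/3) = 379/3.
Meridian's profit: (379/3 - 20)·(319/6) - 2017 = 3636.3889.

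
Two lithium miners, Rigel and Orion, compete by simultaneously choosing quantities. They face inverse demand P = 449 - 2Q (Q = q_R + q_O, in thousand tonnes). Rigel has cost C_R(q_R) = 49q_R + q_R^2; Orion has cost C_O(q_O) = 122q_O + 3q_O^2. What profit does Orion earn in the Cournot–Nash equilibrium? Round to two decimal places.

2152.81

Rigel's profit: π_R = (449 - 2Q)q_R - (49q_R + q_R²). Setting ∂π_R/∂q_R = 0: 400 - 6q_R - 2(q_O) = 0.
Orion's first-order condition: 327 - 10q_O - 2(q_R) = 0.
Best responses: q_R = (400 - 2q_O)/6, q_O = (327 - 2q_R)/10.
Substituting one into the other gives q_R = 239/4 and q_O = 83/4.
Price P = 449 - 2·(161/2) = 288.
Orion's profit: 288·(83/4) - 122·(83/4) - 3(83/4)² = 2152.8125.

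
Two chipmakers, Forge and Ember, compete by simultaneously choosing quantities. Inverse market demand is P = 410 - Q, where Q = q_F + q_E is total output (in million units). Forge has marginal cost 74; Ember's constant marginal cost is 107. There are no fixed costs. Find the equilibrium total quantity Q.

213

Forge's profit: π_F = (410 - Q)q_F - (74q_F). Setting ∂π_F/∂q_F = 0: 336 - 2q_F - (q_E) = 0.
Ember's first-order condition: 303 - 2q_E - (q_F) = 0.
Rearranging gives the reaction functions q_F = (336 - q_E)/2 and q_E = (303 - q_F)/2.
Substituting one into the other gives q_F = 123 and q_E = 90.
Total output Q = 123 + 90 = 213.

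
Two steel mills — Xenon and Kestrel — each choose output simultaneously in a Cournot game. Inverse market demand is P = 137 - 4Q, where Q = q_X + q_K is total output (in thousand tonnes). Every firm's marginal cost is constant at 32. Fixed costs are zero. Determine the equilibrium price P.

67

A representative firm's profit is π_i = q_i(137 - 4Q) - 32q_i.
First-order condition (treating rivals' output as given): 105 - 8q_i - 4q_j = 0.
With identical firms every q_j equals q_i, so q_j = q_i and 105 = 12q_i, giving q_i = 35/4.
Total output Q = 35/2, so price P = 137 - 4·(35/2) = 67.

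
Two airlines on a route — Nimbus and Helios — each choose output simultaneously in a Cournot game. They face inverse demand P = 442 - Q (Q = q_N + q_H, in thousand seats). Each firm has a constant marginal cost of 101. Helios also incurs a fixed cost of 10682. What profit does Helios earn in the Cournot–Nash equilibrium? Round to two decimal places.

2238.11

Each firm earns π_i = (442 - Q)q_i - 101q_i.
Setting ∂π_i/∂q_i = 0 with rivals' quantities fixed: 341 - 2q_i - q_j = 0.
By symmetry each firm produces the same amount; substituting q_j = q_i yields q_i = 341/3.
Price P = 442 - 682/3 = 644/3.
Helios's profit: (644/3 - 101)·(341/3) - 10682 = 2238.1111.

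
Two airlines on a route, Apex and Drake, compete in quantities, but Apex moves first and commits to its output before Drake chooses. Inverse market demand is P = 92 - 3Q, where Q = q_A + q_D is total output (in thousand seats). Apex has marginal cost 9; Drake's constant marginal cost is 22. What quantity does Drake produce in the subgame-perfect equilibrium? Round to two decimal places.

3.67

Solve by backward induction. Given q_A, the follower Drake maximises π_D = (92 - 3q_A - 3q_D)q_D - 22q_D.
∂π_D/∂q_D = 70 - 3q_A - 6q_D = 0 gives the reaction function q_D = (70 - 3q_A)/6.
Apex substitutes q_D(q_A) into its own profit: π_A = q_A(92 - 3q_A - (70 - 3q_A)/2) - 9q_A = (57 - (3/2)q_A)q_A - 9q_A.
The leader's first-order condition 48 - 3q_A = 0 yields q_A = 16.
Then q_D = (70 - 3·16)/6 = 11/3.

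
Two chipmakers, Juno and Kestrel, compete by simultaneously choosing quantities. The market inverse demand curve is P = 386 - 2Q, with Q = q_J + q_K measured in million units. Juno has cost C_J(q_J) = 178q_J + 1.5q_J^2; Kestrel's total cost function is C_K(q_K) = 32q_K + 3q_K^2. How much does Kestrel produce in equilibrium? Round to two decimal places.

31.24

Juno's profit: π_J = (386 - 2Q)q_J - (178q_J + (3/2)q_J²). Setting ∂π_J/∂q_J = 0: 208 - 7q_J - 2(q_K) = 0.
Kestrel's first-order condition: 354 - 10q_K - 2(q_J) = 0.
Rearranging gives the reaction functions q_J = (208 - 2q_K)/7 and q_K = (354 - 2q_J)/10.
Substituting one into the other gives q_J = 686/33 and q_K = 1031/33.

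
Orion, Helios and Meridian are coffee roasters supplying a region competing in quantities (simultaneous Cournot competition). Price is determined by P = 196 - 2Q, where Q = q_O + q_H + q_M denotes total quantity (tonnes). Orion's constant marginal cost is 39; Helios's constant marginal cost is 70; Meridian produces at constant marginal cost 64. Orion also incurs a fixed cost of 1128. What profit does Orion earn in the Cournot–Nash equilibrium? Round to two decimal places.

289.78

Orion's profit: π_O = (196 - 2Q)q_O - (39q_O). Setting ∂π_O/∂q_O = 0: 157 - 4q_O - 2(q_H + q_M) = 0.
Helios's first-order condition: 126 - 4q_H - 2(q_O + q_M) = 0.
Meridian's profit: π_M = (196 - 2Q)q_M - (64q_M). Setting ∂π_M/∂q_M = 0: 132 - 4q_M - 2(q_O + q_H) = 0.
Summing all 3 equations gives 415 − 8Q = 0, hence Q = 415/8.
Back-substituting: q_O = (157 − 415/4)/2 = 213/8, q_H = (126 − 415/4)/2 = 89/8, q_M = (132 − 415/4)/2 = 113/8.
Price P = 196 - 2·(415/8) = 369/4.
Orion's profit: (369/4 - 39)·(213/8) - 1128 = 289.7813.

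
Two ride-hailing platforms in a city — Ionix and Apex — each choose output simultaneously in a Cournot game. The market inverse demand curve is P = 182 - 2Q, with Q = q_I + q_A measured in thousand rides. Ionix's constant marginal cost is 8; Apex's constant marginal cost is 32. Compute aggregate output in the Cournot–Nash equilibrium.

Ionix's profit: π_I = (182 - 2Q)q_I - (8q_I). Setting ∂π_I/∂q_I = 0: 174 - 4q_I - 2(q_A) = 0.
Apex's first-order condition: 150 - 4q_A - 2(q_I) = 0.
Rearranging gives the reaction functions q_I = (174 - 2q_A)/4 and q_A = (150 - 2q_I)/4.
Substituting one into the other gives q_I = 33 and q_A = 21.
Total output Q = 33 + 21 = 54.

54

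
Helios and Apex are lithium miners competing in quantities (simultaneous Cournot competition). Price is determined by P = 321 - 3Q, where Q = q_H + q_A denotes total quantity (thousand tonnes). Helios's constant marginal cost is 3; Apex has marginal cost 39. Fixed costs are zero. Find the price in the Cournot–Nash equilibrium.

121

Helios's profit: π_H = (321 - 3Q)q_H - (3q_H). Setting ∂π_H/∂q_H = 0: 318 - 6q_H - 3(q_A) = 0.
Apex's first-order condition: 282 - 6q_A - 3(q_H) = 0.
Best responses: q_H = (318 - 3q_A)/6, q_A = (282 - 3q_H)/6.
Substituting one into the other gives q_H = 118/3 and q_A = 82/3.
Total output Q = 200/3, so price P = 321 - 3·(200/3) = 121.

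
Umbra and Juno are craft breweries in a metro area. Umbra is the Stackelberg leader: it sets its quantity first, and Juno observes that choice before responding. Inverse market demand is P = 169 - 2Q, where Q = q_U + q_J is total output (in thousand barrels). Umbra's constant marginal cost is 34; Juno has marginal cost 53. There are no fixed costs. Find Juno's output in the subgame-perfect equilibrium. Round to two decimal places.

Solve by backward induction. Given q_U, the follower Juno maximises π_J = (169 - 2q_U - 2q_J)q_J - 53q_J.
Setting the follower's marginal profit to zero, 116 - 2q_U - 4q_J = 0, i.e. q_J = (116 - 2q_U)/4.
Umbra substitutes q_J(q_U) into its own profit: π_U = q_U(169 - 2q_U - (116 - 2q_U)/2) - 34q_U = (111 - q_U)q_U - 34q_U.
Leader FOC: 77 - 2q_U = 0, so q_U = 77/2.
Then q_J = (116 - 2·(77/2))/4 = 39/4.

9.75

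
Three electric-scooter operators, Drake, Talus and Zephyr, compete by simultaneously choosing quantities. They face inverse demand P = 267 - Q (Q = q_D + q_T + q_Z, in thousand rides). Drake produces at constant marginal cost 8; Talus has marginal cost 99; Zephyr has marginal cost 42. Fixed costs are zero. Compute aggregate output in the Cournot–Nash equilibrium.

163

Drake's profit: π_D = (267 - Q)q_D - (8q_D). Setting ∂π_D/∂q_D = 0: 259 - 2q_D - (q_T + q_Z) = 0.
Talus's first-order condition: 168 - 2q_T - (q_D + q_Z) = 0.
Zephyr's profit: π_Z = (267 - Q)q_Z - (42q_Z). Setting ∂π_Z/∂q_Z = 0: 225 - 2q_Z - (q_D + q_T) = 0.
Adding the 3 first-order conditions: 652 − 4Q = 0, so Q = 163.
Back-substituting: q_D = (259 − 163) = 96, q_T = (168 − 163) = 5, q_Z = (225 − 163) = 62.
Total output Q = 96 + 5 + 62 = 163.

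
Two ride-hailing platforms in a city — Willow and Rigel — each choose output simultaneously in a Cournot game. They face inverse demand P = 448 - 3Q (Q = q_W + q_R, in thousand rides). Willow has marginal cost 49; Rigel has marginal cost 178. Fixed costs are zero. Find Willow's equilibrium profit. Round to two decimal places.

10325.33

Willow's profit: π_W = (448 - 3Q)q_W - (49q_W). Setting ∂π_W/∂q_W = 0: 399 - 6q_W - 3(q_R) = 0.
Rigel's first-order condition: 270 - 6q_R - 3(q_W) = 0.
So q_W = (399 - 3q_R)/6 and q_R = (270 - 3q_W)/6.
Solving the pair: q_W = 176/3, q_R = 47/3.
Price P = 448 - 3·(223/3) = 225.
Willow's profit: (225 - 49)·(176/3) = 10325.3333.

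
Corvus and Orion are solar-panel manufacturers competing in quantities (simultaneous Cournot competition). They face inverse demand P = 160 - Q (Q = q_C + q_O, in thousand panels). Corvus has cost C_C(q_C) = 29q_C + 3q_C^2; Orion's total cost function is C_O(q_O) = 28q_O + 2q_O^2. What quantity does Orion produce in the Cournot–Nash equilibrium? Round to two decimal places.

Corvus's profit: π_C = (160 - Q)q_C - (29q_C + 3q_C²). Setting ∂π_C/∂q_C = 0: 131 - 8q_C - (q_O) = 0.
Orion's profit: π_O = (160 - Q)q_O - (28q_O + 2q_O²). Setting ∂π_O/∂q_O = 0: 132 - 6q_O - (q_C) = 0.
Best responses: q_C = (131 - q_O)/8, q_O = (132 - q_C)/6.
Solving the pair: q_C = 654/47, q_O = 925/47.

19.68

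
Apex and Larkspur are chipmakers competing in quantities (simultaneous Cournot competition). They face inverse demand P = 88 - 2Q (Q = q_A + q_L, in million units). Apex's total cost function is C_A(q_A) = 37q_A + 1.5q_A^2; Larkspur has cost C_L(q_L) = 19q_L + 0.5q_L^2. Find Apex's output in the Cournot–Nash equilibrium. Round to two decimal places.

Apex's profit: π_A = (88 - 2Q)q_A - (37q_A + (3/2)q_A²). Setting ∂π_A/∂q_A = 0: 51 - 7q_A - 2(q_L) = 0.
Larkspur's first-order condition: 69 - 5q_L - 2(q_A) = 0.
Rearranging gives the reaction functions q_A = (51 - 2q_L)/7 and q_L = (69 - 2q_A)/5.
Substituting one into the other gives q_A = 117/31 and q_L = 381/31.

3.77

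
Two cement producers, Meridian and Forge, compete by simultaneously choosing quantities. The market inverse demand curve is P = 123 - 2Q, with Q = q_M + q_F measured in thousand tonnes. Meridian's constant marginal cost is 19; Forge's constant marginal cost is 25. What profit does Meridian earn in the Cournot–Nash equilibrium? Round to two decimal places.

672.22

Meridian's profit: π_M = (123 - 2Q)q_M - (19q_M). Setting ∂π_M/∂q_M = 0: 104 - 4q_M - 2(q_F) = 0.
Forge's first-order condition: 98 - 4q_F - 2(q_M) = 0.
Best responses: q_M = (104 - 2q_F)/4, q_F = (98 - 2q_M)/4.
Solving the pair: q_M = 55/3, q_F = 46/3.
Price P = 123 - 2·(101/3) = 167/3.
Meridian's profit: (167/3 - 19)·(55/3) = 672.2222.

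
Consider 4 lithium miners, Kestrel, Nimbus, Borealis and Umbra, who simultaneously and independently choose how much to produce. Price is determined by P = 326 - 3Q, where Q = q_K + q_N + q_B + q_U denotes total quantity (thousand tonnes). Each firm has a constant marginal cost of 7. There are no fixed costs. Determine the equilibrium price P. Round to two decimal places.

Each firm earns π_i = (326 - 3Q)q_i - 7q_i.
First-order condition (treating rivals' output as given): 319 - 6q_i - 3·Σ_{j≠i} q_j = 0.
With identical firms every q_j equals q_i, so Σ_{j≠i} q_j = 3q_i and 319 = 15q_i, giving q_i = 319/15.
Total output Q = 1276/15, so price P = 326 - 3·(1276/15) = 354/5.

70.80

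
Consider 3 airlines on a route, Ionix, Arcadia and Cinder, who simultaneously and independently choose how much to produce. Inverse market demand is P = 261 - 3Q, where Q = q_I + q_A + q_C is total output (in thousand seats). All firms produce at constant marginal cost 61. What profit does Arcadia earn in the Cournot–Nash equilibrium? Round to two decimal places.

Each firm earns π_i = (261 - 3Q)q_i - 61q_i.
First-order condition (treating rivals' output as given): 200 - 6q_i - 3·Σ_{j≠i} q_j = 0.
With identical firms every q_j equals q_i, so Σ_{j≠i} q_j = 2q_i and 200 = 12q_i, giving q_i = 50/3.
Price P = 261 - 3·50 = 111.
Arcadia's profit: (111 - 61)·(50/3) = 833.3333.

833.33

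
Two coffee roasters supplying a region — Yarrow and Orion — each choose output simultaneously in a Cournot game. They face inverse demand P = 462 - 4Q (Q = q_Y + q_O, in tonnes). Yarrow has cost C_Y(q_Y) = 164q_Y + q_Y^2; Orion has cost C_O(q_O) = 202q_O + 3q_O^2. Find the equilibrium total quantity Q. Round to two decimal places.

Yarrow's profit: π_Y = (462 - 4Q)q_Y - (164q_Y + q_Y²). Setting ∂π_Y/∂q_Y = 0: 298 - 10q_Y - 4(q_O) = 0.
Orion's profit: π_O = (462 - 4Q)q_O - (202q_O + 3q_O²). Setting ∂π_O/∂q_O = 0: 260 - 14q_O - 4(q_Y) = 0.
So q_Y = (298 - 4q_O)/10 and q_O = (260 - 4q_Y)/14.
Solving the pair: q_Y = 783/31, q_O = 352/31.
Total output Q = 783/31 + 352/31 = 1135/31.

36.61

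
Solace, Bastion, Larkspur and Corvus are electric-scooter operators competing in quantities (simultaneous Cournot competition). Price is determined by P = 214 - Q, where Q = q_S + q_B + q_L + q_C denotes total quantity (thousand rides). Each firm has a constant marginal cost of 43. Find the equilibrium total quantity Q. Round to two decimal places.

Each firm earns π_i = (214 - Q)q_i - 43q_i.
Setting ∂π_i/∂q_i = 0 with rivals' quantities fixed: 171 - 2q_i - Σ_{j≠i} q_j = 0.
With identical firms every q_j equals q_i, so Σ_{j≠i} q_j = 3q_i and 171 = 5q_i, giving q_i = 171/5.
Total output Q = 171/5 + 171/5 + 171/5 + 171/5 = 684/5.

136.80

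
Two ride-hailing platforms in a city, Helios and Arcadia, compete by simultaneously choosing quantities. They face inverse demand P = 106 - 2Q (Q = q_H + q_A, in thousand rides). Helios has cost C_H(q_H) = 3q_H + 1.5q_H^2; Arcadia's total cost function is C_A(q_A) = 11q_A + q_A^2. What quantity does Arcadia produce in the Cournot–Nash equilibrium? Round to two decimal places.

12.08

Helios's profit: π_H = (106 - 2Q)q_H - (3q_H + (3/2)q_H²). Setting ∂π_H/∂q_H = 0: 103 - 7q_H - 2(q_A) = 0.
Arcadia's first-order condition: 95 - 6q_A - 2(q_H) = 0.
Best responses: q_H = (103 - 2q_A)/7, q_A = (95 - 2q_H)/6.
Substituting one into the other gives q_H = 214/19 and q_A = 459/38.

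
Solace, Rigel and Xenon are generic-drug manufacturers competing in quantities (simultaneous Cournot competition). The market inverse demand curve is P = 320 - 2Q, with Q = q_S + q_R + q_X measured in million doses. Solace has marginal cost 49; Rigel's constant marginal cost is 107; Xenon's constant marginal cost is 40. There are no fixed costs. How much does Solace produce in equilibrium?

40

Solace's profit: π_S = (320 - 2Q)q_S - (49q_S). Setting ∂π_S/∂q_S = 0: 271 - 4q_S - 2(q_R + q_X) = 0.
Rigel's profit: π_R = (320 - 2Q)q_R - (107q_R). Setting ∂π_R/∂q_R = 0: 213 - 4q_R - 2(q_S + q_X) = 0.
Xenon's profit: π_X = (320 - 2Q)q_X - (40q_X). Setting ∂π_X/∂q_X = 0: 280 - 4q_X - 2(q_S + q_R) = 0.
Adding the 3 conditions: 764 − 4Q − 4Q = 0, i.e. Q = 191/2.
Back-substituting: q_S = (271 − 191)/2 = 40, q_R = (213 − 191)/2 = 11, q_X = (280 − 191)/2 = 89/2.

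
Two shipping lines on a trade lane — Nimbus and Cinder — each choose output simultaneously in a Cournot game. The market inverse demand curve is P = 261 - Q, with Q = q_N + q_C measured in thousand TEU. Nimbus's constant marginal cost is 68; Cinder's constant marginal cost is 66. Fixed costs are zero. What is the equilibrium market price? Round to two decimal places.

131.67

Nimbus's profit: π_N = (261 - Q)q_N - (68q_N). Setting ∂π_N/∂q_N = 0: 193 - 2q_N - (q_C) = 0.
Cinder's profit: π_C = (261 - Q)q_C - (66q_C). Setting ∂π_C/∂q_C = 0: 195 - 2q_C - (q_N) = 0.
Best responses: q_N = (193 - q_C)/2, q_C = (195 - q_N)/2.
Substituting one into the other gives q_N = 191/3 and q_C = 197/3.
Total output Q = 388/3, so price P = 261 - 388/3 = 395/3.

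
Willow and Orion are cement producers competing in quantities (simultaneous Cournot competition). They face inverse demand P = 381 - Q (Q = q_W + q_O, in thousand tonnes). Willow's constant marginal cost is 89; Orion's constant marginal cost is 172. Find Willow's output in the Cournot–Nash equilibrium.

Willow's profit: π_W = (381 - Q)q_W - (89q_W). Setting ∂π_W/∂q_W = 0: 292 - 2q_W - (q_O) = 0.
Orion's first-order condition: 209 - 2q_O - (q_W) = 0.
Rearranging gives the reaction functions q_W = (292 - q_O)/2 and q_O = (209 - q_W)/2.
Substituting one into the other gives q_W = 125 and q_O = 42.

125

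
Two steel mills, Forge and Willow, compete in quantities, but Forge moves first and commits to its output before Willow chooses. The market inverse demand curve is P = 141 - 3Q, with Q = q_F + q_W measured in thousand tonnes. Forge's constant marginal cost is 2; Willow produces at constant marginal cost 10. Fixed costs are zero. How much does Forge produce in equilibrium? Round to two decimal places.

24.50

Solve by backward induction. Given q_F, the follower Willow maximises π_W = (141 - 3q_F - 3q_W)q_W - 10q_W.
∂π_W/∂q_W = 131 - 3q_F - 6q_W = 0 gives the reaction function q_W = (131 - 3q_F)/6.
Forge substitutes q_W(q_F) into its own profit: π_F = q_F(141 - 3q_F - (131 - 3q_F)/2) - 2q_F = (151/2 - (3/2)q_F)q_F - 2q_F.
The leader's first-order condition 147/2 - 3q_F = 0 yields q_F = 49/2.
Then q_W = (131 - 3·(49/2))/6 = 115/12.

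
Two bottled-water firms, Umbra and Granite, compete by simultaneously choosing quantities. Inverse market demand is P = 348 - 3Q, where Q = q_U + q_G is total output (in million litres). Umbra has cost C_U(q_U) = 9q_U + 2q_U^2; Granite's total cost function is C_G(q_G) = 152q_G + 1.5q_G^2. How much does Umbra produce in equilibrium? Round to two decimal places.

30.41

Umbra's profit: π_U = (348 - 3Q)q_U - (9q_U + 2q_U²). Setting ∂π_U/∂q_U = 0: 339 - 10q_U - 3(q_G) = 0.
Granite's profit: π_G = (348 - 3Q)q_G - (152q_G + (3/2)q_G²). Setting ∂π_G/∂q_G = 0: 196 - 9q_G - 3(q_U) = 0.
So q_U = (339 - 3q_G)/10 and q_G = (196 - 3q_U)/9.
Solving the pair: q_U = 821/27, q_G = 943/81.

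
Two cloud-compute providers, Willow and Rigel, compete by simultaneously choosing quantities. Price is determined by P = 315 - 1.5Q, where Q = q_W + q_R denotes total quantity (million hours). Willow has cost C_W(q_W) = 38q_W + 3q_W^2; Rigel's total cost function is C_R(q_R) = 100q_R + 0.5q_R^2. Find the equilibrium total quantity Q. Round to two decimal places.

Willow's profit: π_W = (315 - 1.5Q)q_W - (38q_W + 3q_W²). Setting ∂π_W/∂q_W = 0: 277 - 9q_W - (3/2)(q_R) = 0.
Rigel's first-order condition: 215 - 4q_R - (3/2)(q_W) = 0.
Best responses: q_W = (277 - (3/2)q_R)/9, q_R = (215 - (3/2)q_W)/4.
Solving the pair: q_W = 23.2741, q_R = 45.0222.
Total output Q = 23.2741 + 45.0222 = 1844/27.

68.30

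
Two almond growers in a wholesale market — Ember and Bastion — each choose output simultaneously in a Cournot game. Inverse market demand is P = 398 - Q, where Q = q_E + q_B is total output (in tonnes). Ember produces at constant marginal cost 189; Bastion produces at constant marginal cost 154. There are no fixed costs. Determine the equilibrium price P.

Ember's profit: π_E = (398 - Q)q_E - (189q_E). Setting ∂π_E/∂q_E = 0: 209 - 2q_E - (q_B) = 0.
Bastion's profit: π_B = (398 - Q)q_B - (154q_B). Setting ∂π_B/∂q_B = 0: 244 - 2q_B - (q_E) = 0.
Best responses: q_E = (209 - q_B)/2, q_B = (244 - q_E)/2.
Solving the pair: q_E = 58, q_B = 93.
Total output Q = 151, so price P = 398 - 151 = 247.

247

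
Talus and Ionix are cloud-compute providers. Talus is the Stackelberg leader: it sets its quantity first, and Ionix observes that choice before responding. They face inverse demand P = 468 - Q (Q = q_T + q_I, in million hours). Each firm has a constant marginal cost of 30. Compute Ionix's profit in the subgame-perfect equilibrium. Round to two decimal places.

11990.25

Solve by backward induction. Given q_T, the follower Ionix maximises π_I = (468 - q_T - q_I)q_I - 30q_I.
Setting the follower's marginal profit to zero, 438 - q_T - 2q_I = 0, i.e. q_I = (438 - q_T)/2.
Talus substitutes q_I(q_T) into its own profit: π_T = q_T(468 - q_T - (438 - q_T)/2) - 30q_T = (249 - (1/2)q_T)q_T - 30q_T.
The leader's first-order condition 219 - q_T = 0 yields q_T = 219.
Then q_I = (438 - 219)/2 = 219/2.
Price P = 468 - 657/2 = 279/2.
Ionix's profit: (279/2 - 30)·(219/2) = 11990.2500.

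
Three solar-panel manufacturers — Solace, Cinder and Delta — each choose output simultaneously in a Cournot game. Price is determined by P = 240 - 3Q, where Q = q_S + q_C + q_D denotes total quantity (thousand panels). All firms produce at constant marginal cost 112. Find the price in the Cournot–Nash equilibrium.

144

A representative firm's profit is π_i = q_i(240 - 3Q) - 112q_i.
First-order condition (treating rivals' output as given): 128 - 6q_i - 3·Σ_{j≠i} q_j = 0.
With identical firms every q_j equals q_i, so Σ_{j≠i} q_j = 2q_i and 128 = 12q_i, giving q_i = 32/3.
Total output Q = 32, so price P = 240 - 3·32 = 144.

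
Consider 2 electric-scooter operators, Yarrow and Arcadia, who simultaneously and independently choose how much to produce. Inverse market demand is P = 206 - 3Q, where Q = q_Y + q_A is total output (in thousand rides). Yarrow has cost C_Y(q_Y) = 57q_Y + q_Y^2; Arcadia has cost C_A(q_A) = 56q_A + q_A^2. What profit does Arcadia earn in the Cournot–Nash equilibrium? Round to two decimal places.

749.76

Yarrow's profit: π_Y = (206 - 3Q)q_Y - (57q_Y + q_Y²). Setting ∂π_Y/∂q_Y = 0: 149 - 8q_Y - 3(q_A) = 0.
Arcadia's first-order condition: 150 - 8q_A - 3(q_Y) = 0.
Best responses: q_Y = (149 - 3q_A)/8, q_A = (150 - 3q_Y)/8.
Substituting one into the other gives q_Y = 742/55 and q_A = 753/55.
Price P = 206 - 3·(299/11) = 1369/11.
Arcadia's profit: (1369/11)·(753/55) - 56·(753/55) - (753/55)² = 749.7640.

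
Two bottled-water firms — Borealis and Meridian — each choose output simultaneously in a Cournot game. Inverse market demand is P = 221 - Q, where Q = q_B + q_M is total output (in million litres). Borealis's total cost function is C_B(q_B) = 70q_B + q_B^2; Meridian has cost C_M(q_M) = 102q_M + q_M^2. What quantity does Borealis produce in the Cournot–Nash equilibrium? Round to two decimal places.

Borealis's profit: π_B = (221 - Q)q_B - (70q_B + q_B²). Setting ∂π_B/∂q_B = 0: 151 - 4q_B - (q_M) = 0.
Meridian's profit: π_M = (221 - Q)q_M - (102q_M + q_M²). Setting ∂π_M/∂q_M = 0: 119 - 4q_M - (q_B) = 0.
Best responses: q_B = (151 - q_M)/4, q_M = (119 - q_B)/4.
Solving the pair: q_B = 97/3, q_M = 65/3.

32.33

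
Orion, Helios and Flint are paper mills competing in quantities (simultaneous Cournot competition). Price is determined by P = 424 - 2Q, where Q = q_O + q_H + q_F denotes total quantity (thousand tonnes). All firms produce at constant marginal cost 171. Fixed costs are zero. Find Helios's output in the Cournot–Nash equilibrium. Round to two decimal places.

31.63

A representative firm's profit is π_i = q_i(424 - 2Q) - 171q_i.
First-order condition (treating rivals' output as given): 253 - 4q_i - 2·Σ_{j≠i} q_j = 0.
By symmetry each firm produces the same amount; substituting Σ_{j≠i} q_j = 2q_i yields q_i = 253/8.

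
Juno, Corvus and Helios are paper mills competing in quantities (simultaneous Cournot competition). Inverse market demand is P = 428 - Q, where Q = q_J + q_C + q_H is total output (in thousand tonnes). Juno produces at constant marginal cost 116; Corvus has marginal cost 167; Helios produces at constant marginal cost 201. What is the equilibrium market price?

Juno's profit: π_J = (428 - Q)q_J - (116q_J). Setting ∂π_J/∂q_J = 0: 312 - 2q_J - (q_C + q_H) = 0.
Corvus's first-order condition: 261 - 2q_C - (q_J + q_H) = 0.
Helios's first-order condition: 227 - 2q_H - (q_J + q_C) = 0.
Adding the 3 conditions: 800 − 2Q − 2Q = 0, i.e. Q = 200.
Back-substituting: q_J = (312 − 200) = 112, q_C = (261 − 200) = 61, q_H = (227 − 200) = 27.
Total output Q = 200, so price P = 428 - 200 = 228.

228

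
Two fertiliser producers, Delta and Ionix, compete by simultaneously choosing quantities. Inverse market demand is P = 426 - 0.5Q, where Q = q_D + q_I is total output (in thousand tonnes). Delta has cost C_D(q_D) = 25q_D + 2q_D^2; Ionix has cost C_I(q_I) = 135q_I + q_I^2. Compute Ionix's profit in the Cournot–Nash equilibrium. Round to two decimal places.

10850.47

Delta's profit: π_D = (426 - 0.5Q)q_D - (25q_D + 2q_D²). Setting ∂π_D/∂q_D = 0: 401 - 5q_D - (1/2)(q_I) = 0.
Ionix's first-order condition: 291 - 3q_I - (1/2)(q_D) = 0.
Best responses: q_D = (401 - (1/2)q_I)/5, q_I = (291 - (1/2)q_D)/3.
Solving the pair: q_D = 71.6949, q_I = 85.0508.
Price P = 426 - (1/2)·156.7458 = 347.6271.
Ionix's profit: 347.6271·85.0508 - 135·85.0508 - 85.0508² = 10850.4700.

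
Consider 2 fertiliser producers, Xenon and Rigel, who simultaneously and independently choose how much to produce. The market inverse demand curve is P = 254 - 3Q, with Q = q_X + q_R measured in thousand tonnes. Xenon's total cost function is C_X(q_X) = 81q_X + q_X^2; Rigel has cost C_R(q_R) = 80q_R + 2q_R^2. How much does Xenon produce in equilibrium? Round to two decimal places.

17.01

Xenon's profit: π_X = (254 - 3Q)q_X - (81q_X + q_X²). Setting ∂π_X/∂q_X = 0: 173 - 8q_X - 3(q_R) = 0.
Rigel's profit: π_R = (254 - 3Q)q_R - (80q_R + 2q_R²). Setting ∂π_R/∂q_R = 0: 174 - 10q_R - 3(q_X) = 0.
Best responses: q_X = (173 - 3q_R)/8, q_R = (174 - 3q_X)/10.
Substituting one into the other gives q_X = 1208/71 and q_R = 873/71.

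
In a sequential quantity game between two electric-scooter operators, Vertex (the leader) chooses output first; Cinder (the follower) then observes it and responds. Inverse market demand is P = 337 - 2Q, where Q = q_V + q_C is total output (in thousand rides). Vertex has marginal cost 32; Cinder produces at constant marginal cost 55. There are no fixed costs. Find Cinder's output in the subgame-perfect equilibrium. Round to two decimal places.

29.50

The follower Cinder best-responds to any q_V: π_C = (337 - 2Q)q_C - 55q_C.
Follower FOC: 282 - 2q_V - 4q_C = 0, so q_C(q_V) = (282 - 2q_V)/4.
Vertex substitutes q_C(q_V) into its own profit: π_V = q_V(337 - 2q_V - (282 - 2q_V)/2) - 32q_V = (196 - q_V)q_V - 32q_V.
Maximising: ∂π_V/∂q_V = 164 - 2q_V = 0, giving q_V = 82.
Then q_C = (282 - 2·82)/4 = 59/2.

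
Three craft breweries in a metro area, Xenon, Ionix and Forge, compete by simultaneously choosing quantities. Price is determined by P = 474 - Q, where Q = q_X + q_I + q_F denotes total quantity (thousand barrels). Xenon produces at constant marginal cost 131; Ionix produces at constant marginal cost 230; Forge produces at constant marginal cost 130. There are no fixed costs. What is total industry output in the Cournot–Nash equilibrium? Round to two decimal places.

Xenon's profit: π_X = (474 - Q)q_X - (131q_X). Setting ∂π_X/∂q_X = 0: 343 - 2q_X - (q_I + q_F) = 0.
Ionix's first-order condition: 244 - 2q_I - (q_X + q_F) = 0.
Forge's profit: π_F = (474 - Q)q_F - (130q_F). Setting ∂π_F/∂q_F = 0: 344 - 2q_F - (q_X + q_I) = 0.
Adding the 3 conditions: 931 − 2Q − 2Q = 0, i.e. Q = 931/4.
Back-substituting: q_X = (343 − 931/4) = 441/4, q_I = (244 − 931/4) = 45/4, q_F = (344 − 931/4) = 445/4.
Total output Q = 441/4 + 45/4 + 445/4 = 931/4.

232.75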